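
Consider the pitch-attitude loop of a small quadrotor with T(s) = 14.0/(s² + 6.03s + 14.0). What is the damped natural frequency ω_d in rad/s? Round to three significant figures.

Matching coefficients with s² + 2ζω_n s + ω_n² gives ω_n² = 14.0 ⇒ ω_n = 3.74 rad/s, and ζ = 6.03/(2ω_n) = 0.806.
ω_d = ω_n√(1−ζ²) = 2.22 rad/s.

ω_d ≈ 2.22 rad/s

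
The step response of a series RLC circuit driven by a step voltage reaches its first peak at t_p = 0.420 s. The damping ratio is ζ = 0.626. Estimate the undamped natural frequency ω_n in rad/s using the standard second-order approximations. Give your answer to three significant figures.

Peak time t_p = π/ω_d, so ω_d = π/t_p = π/0.420 = 7.48 rad/s.
ω_n = ω_d/√(1−ζ²) = 7.48/√0.608 = 9.59 rad/s.

ω_n ≈ 9.59 rad/s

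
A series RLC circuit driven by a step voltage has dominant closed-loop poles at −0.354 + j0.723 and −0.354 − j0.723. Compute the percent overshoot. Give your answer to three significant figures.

The poles are at −σ ± jω_d with σ = 0.354 and ω_d = 0.723, so ω_n = √(σ²+ω_d²) = 0.805 rad/s and ζ = σ/ω_n = 0.440.
%OS = 100·exp(−πζ/√(1−ζ²)) = 21.5%.

%OS ≈ 21.5%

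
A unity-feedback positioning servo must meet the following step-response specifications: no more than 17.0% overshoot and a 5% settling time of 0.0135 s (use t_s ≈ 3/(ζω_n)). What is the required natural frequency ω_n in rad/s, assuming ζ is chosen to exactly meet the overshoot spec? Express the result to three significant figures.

From %OS = 100·exp(−πζ/√(1−ζ²)), invert to get ζ = −ln(OS)/√(π² + ln²(OS)) with OS = 0.170.
−ln 0.170 = 1.772, so ζ = 1.772/√(π² + 3.140) = 0.491.
From t_s ≈ 3/(ζω_n): ω_n = 3/(ζ·t_s) = 3/(0.491·0.0135) = 452 rad/s.

ω_n ≈ 452 rad/s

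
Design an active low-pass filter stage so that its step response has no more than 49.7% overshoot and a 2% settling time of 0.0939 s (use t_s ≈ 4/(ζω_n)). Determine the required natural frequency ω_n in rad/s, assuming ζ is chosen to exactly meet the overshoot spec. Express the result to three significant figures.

ω_n ≈ 196 rad/s

ζ = −ln(OS)/√(π² + (ln OS)²). With OS = 0.497, ln OS = −0.6992 and ζ = 0.6992/3.218 = 0.217.
From t_s ≈ 4/(ζω_n): ω_n = 4/(ζ·t_s) = 4/(0.217·0.0939) = 196 rad/s.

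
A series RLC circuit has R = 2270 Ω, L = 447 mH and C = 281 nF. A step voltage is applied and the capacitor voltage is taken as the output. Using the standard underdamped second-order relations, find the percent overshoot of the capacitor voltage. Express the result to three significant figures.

For a series RLC circuit (capacitor voltage as output), ω_n = 1/√(LC) = 1/√(447 mH · 281 nF) = 2820 rad/s.
ζ = (R/2)·√(C/L) = (2270/2)·√(281 nF/447 mH) = 0.900.
%OS = 100 e^{−πζ/√(1−ζ²)} with ζ = 0.900 gives 0.153%.

%OS ≈ 0.153%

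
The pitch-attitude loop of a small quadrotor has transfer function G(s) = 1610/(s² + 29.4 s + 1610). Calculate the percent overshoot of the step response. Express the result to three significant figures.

%OS ≈ 29.0%

Comparing the denominator to s² + 2ζω_n s + ω_n²: ω_n = √1610 = 40.1 rad/s, and 2ζω_n = 29.4 so ζ = 29.4/(2·40.1) = 0.366.
Overshoot: exp(−π·0.366/√(1−0.366²)) = 0.290, i.e. 29.0%.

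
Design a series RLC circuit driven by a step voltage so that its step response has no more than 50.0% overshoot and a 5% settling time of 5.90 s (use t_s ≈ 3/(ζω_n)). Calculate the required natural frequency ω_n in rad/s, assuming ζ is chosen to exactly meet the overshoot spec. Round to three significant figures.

ζ = −ln(OS)/√(π² + (ln OS)²). With OS = 0.500, ln OS = −0.6931 and ζ = 0.6931/3.217 = 0.215.
From t_s ≈ 3/(ζω_n): ω_n = 3/(ζ·t_s) = 3/(0.215·5.90) = 2.36 rad/s.

ω_n ≈ 2.36 rad/s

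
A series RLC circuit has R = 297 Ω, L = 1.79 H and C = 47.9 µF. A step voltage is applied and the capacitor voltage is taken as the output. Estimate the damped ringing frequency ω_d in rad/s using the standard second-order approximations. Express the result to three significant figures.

For a series RLC circuit (capacitor voltage as output), ω_n = 1/√(LC) = 1/√(1.79 H · 47.9 µF) = 108 rad/s.
ζ = (R/2)·√(C/L) = (297/2)·√(47.9 µF/1.79 H) = 0.768.
ω_d = ω_n√(1−ζ²) = 69.1 rad/s.

ω_d ≈ 69.1 rad/s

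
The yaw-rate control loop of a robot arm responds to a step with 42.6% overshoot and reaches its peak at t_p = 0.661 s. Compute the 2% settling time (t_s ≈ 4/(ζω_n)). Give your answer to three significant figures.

t_s ≈ 3.10 s

From the overshoot, ζ = −ln(OS)/√(π²+ln²(OS)) = 0.262.
From t_p = π/ω_d, ω_d = π/0.661 = 4.75 rad/s, so ω_n = ω_d/√(1−ζ²) = 4.92 rad/s.
t_s ≈ 4/(ζω_n) = 4/(0.262·4.92) = 3.10 s.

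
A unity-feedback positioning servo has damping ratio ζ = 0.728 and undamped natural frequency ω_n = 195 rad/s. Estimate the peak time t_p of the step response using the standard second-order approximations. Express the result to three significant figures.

t_p ≈ 0.0235 s

The damped frequency is ω_d = ω_n√(1−ζ²) = 195·√(1−0.530) = 134 rad/s.
Peak time t_p = π/ω_d = π/134 = 0.0235 s.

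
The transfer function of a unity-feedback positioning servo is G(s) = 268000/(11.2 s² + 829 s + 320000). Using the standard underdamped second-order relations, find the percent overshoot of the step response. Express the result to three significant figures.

Dividing through by 11.2: denominator becomes s² + 74.02 s + 28570.
So ω_n = √28570 = 169 rad/s and ζ = 74.02/(2·169) = 0.219.
Overshoot: exp(−π·0.219/√(1−0.219²)) = 0.494, i.e. 49.4%.

%OS ≈ 49.4%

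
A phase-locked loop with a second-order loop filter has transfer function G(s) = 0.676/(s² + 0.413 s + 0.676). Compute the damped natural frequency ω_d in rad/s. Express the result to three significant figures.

ω_d ≈ 0.796 rad/s

Matching coefficients with s² + 2ζω_n s + ω_n² gives ω_n² = 0.676 ⇒ ω_n = 0.822 rad/s, and ζ = 0.413/(2ω_n) = 0.251.
ω_d = ω_n√(1−ζ²) = 0.796 rad/s.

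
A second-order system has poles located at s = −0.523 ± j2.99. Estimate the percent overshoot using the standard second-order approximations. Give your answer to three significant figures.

With σ = 0.523, ω_d = 2.99: ω_n = √(σ²+ω_d²) = 3.04 rad/s, ζ = σ/ω_n = 0.172.
%OS = 100 e^{−πζ/√(1−ζ²)} with ζ = 0.172 gives 57.7%.

%OS ≈ 57.7%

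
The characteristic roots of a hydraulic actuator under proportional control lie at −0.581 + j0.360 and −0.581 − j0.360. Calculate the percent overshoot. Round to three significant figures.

%OS ≈ 0.628%

With σ = 0.581, ω_d = 0.360: ω_n = √(σ²+ω_d²) = 0.683 rad/s, ζ = σ/ω_n = 0.850.
%OS = 100·exp(−πζ/√(1−ζ²)) = 0.628%.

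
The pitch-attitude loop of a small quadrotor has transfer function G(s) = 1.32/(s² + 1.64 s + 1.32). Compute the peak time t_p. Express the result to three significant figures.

ω_n = √1.32 = 1.15 rad/s; ζ = 1.64/(2·1.15) = 0.714.
The damped frequency ω_d = ω_n√(1−ζ²) = 0.805 rad/s. Then t_p = π/ω_d = 3.90 s.

t_p ≈ 3.90 s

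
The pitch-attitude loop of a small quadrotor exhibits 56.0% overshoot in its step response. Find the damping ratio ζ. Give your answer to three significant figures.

ζ ≈ 0.181

ζ = −ln(OS)/√(π² + (ln OS)²). With OS = 0.560, ln OS = −0.5798 and ζ = 0.5798/3.195 = 0.181.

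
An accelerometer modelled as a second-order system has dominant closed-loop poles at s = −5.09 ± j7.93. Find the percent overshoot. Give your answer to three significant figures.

The poles are at −σ ± jω_d with σ = 5.09 and ω_d = 7.93, so ω_n = √(σ²+ω_d²) = 9.42 rad/s and ζ = σ/ω_n = 0.540.
%OS = 100 e^{−πζ/√(1−ζ²)} with ζ = 0.540 gives 13.3%.

%OS ≈ 13.3%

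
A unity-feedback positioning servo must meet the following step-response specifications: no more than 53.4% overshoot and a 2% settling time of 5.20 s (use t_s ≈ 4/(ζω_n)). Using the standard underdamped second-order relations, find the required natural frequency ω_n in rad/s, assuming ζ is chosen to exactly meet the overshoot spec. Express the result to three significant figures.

ω_n ≈ 3.93 rad/s

ζ = −ln(OS)/√(π² + (ln OS)²). With OS = 0.534, ln OS = −0.6274 and ζ = 0.6274/3.204 = 0.196.
Then ω_n = 4/(ζ t_s) = 4/(0.196 × 5.20) = 3.93 rad/s.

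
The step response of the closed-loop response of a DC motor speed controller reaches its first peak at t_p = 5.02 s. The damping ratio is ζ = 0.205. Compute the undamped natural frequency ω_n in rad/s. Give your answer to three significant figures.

ω_n ≈ 0.639 rad/s

Peak time t_p = π/ω_d, so ω_d = π/t_p = π/5.02 = 0.626 rad/s.
ω_n = ω_d/√(1−ζ²) = 0.626/√0.958 = 0.639 rad/s.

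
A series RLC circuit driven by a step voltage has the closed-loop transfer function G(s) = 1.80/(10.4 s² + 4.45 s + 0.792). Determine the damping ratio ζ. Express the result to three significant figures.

Dividing through by 10.4: denominator becomes s² + 0.4279 s + 0.07615.
So ω_n = √0.07615 = 0.276 rad/s and ζ = 0.4279/(2·0.276) = 0.775.

ζ ≈ 0.775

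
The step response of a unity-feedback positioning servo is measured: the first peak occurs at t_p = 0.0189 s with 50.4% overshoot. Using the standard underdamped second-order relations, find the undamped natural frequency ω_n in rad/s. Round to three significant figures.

ω_n ≈ 170 rad/s

From the overshoot, ζ = −ln(OS)/√(π²+ln²(OS)) = 0.213.
From t_p = π/ω_d, ω_d = π/0.0189 = 166 rad/s, so ω_n = ω_d/√(1−ζ²) = 170 rad/s.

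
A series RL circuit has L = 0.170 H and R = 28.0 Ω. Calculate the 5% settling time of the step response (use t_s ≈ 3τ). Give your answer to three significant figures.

τ = L/R = 0.170/28.0 = 0.00607 s.
t_s ≈ 3τ = 0.0182 s.

t_s ≈ 0.0182 s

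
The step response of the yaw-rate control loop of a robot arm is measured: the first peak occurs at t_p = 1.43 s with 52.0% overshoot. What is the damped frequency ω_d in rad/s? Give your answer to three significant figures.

ω_d ≈ 2.20 rad/s

t_p = π/ω_d, so ω_d = π/1.43 = 2.20 rad/s.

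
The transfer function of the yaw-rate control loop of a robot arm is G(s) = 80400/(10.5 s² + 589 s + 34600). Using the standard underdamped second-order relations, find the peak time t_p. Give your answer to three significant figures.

Dividing through by 10.5: denominator becomes s² + 56.10 s + 3295.
So ω_n = √3295 = 57.4 rad/s and ζ = 56.10/(2·57.4) = 0.489.
ω_d = ω_n√(1−ζ²) = 50.1 rad/s. t_p = π/ω_d = 0.0627 s.

t_p ≈ 0.0627 s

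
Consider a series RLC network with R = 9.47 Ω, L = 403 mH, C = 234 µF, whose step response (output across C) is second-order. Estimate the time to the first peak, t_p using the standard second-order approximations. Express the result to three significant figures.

t_p ≈ 0.0307 s

For a series RLC circuit (capacitor voltage as output), ω_n = 1/√(LC) = 1/√(403 mH · 234 µF) = 103 rad/s.
ζ = (R/2)·√(C/L) = (9.47/2)·√(234 µF/403 mH) = 0.114.
ω_d = ω_n√(1−ζ²) = 102 rad/s. t_p = π/ω_d = 0.0307 s.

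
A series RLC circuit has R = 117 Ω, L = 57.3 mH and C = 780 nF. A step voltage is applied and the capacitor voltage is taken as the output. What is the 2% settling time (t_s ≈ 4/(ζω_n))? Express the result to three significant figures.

For a series RLC circuit (capacitor voltage as output), ω_n = 1/√(LC) = 1/√(57.3 mH · 780 nF) = 4730 rad/s.
ζ = (R/2)·√(C/L) = (117/2)·√(780 nF/57.3 mH) = 0.216.
t_s ≈ 4/(ζω_n) = 0.00392 s.

t_s ≈ 0.00392 s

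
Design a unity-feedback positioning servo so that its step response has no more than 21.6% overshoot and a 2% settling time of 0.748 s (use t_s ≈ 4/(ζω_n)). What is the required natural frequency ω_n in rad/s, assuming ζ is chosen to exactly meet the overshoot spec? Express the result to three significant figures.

ζ = −ln(OS)/√(π² + (ln OS)²). With OS = 0.216, ln OS = −1.532 and ζ = 1.532/3.495 = 0.438.
Then ω_n = 4/(ζ t_s) = 4/(0.438 × 0.748) = 12.2 rad/s.

ω_n ≈ 12.2 rad/s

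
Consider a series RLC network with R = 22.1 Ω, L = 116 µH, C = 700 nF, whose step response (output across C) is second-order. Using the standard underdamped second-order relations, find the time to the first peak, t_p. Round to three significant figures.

For a series RLC circuit (capacitor voltage as output), ω_n = 1/√(LC) = 1/√(116 µH · 700 nF) = 111000 rad/s.
ζ = (R/2)·√(C/L) = (22.1/2)·√(700 nF/116 µH) = 0.858.
The damped frequency ω_d = ω_n√(1−ζ²) = 56900 rad/s. t_p = π/ω_d = 0.0000552 s.

t_p ≈ 0.0000552 s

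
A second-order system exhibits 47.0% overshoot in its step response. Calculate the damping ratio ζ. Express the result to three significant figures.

From %OS = 100·exp(−πζ/√(1−ζ²)), invert to get ζ = −ln(OS)/√(π² + ln²(OS)) with OS = 0.470.
−ln 0.470 = 0.7550, so ζ = 0.7550/√(π² + 0.5701) = 0.234.

ζ ≈ 0.234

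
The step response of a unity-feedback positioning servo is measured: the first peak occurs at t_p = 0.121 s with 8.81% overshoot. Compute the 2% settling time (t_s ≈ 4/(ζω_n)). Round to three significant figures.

The overshoot fixes ζ = −ln(OS)/√(π²+ln²(OS)) = 0.612.
From t_p = π/ω_d, ω_d = π/0.121 = 26.0 rad/s, so ω_n = ω_d/√(1−ζ²) = 32.8 rad/s.
t_s ≈ 4/(ζω_n) = 4/(0.612·32.8) = 0.199 s.

t_s ≈ 0.199 s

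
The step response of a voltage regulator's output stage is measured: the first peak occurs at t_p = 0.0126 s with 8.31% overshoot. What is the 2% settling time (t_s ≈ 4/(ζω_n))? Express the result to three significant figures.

ζ from %OS: ζ = |ln 0.0831|/√(π²+ln²0.0831) = 0.621.
t_p = π/ω_d ⇒ ω_d = 249 rad/s; then ω_n = ω_d/√(1−ζ²) = 318 rad/s.
t_s ≈ 4/(ζω_n) = 4/(0.621·318) = 0.0203 s.

t_s ≈ 0.0203 s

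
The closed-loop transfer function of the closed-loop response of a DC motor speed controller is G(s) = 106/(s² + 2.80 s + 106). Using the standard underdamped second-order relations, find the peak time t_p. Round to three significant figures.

t_p ≈ 0.308 s

ω_n = √106 = 10.3 rad/s; ζ = 2.80/(2·10.3) = 0.136.
ω_d = 10.3·√(1 − 0.136²) = 10.2 rad/s. Then t_p = π/ω_d = 0.308 s.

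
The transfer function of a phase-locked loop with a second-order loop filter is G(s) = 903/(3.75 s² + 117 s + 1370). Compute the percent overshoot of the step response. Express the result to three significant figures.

Dividing through by 3.75: denominator becomes s² + 31.20 s + 365.3.
So ω_n = √365.3 = 19.1 rad/s and ζ = 31.20/(2·19.1) = 0.816.
Overshoot: exp(−π·0.816/√(1−0.816²)) = 0.0118, i.e. 1.18%.

%OS ≈ 1.18%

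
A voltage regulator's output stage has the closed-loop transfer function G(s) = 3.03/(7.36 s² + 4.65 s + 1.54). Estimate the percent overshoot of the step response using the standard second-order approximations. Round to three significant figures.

%OS ≈ 4.98%

Dividing through by 7.36: denominator becomes s² + 0.6318 s + 0.2092.
So ω_n = √0.2092 = 0.457 rad/s and ζ = 0.6318/(2·0.457) = 0.691.
Overshoot: exp(−π·0.691/√(1−0.691²)) = 0.0498, i.e. 4.98%.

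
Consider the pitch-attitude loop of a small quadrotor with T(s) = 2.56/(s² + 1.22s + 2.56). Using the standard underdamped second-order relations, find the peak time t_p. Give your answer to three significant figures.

Comparing the denominator to s² + 2ζω_n s + ω_n²: ω_n = √2.56 = 1.60 rad/s, and 2ζω_n = 1.22 so ζ = 1.22/(2·1.60) = 0.381.
ω_d = ω_n√(1−ζ²) = 1.48 rad/s. Then t_p = π/ω_d = 2.12 s.

t_p ≈ 2.12 s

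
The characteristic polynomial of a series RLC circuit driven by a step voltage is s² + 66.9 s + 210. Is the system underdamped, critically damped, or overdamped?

overdamped

a² − 4b = 3600 > 0 (two distinct real roots); the system is overdamped.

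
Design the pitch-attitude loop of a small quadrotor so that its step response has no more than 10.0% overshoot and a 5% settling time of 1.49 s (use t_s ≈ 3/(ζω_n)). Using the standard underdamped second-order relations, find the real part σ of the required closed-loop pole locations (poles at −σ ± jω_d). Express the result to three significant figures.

The settling-time spec alone fixes σ = ζω_n = 3/t_s = 3/1.49 = 2.01.
(Overshoot then fixes ζ = 0.591 and hence ω_d = σ·√(1−ζ²)/ζ = 2.75 rad/s.)

σ ≈ 2.01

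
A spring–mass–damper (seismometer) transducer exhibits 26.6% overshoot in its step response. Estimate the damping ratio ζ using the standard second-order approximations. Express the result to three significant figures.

ζ ≈ 0.388

Inverting the overshoot relation: ζ = |ln 0.266|/√(π² + ln²0.266) = 0.388.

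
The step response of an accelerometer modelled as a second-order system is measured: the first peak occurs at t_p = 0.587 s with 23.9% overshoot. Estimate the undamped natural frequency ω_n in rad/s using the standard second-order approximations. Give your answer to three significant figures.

The overshoot fixes ζ = −ln(OS)/√(π²+ln²(OS)) = 0.415.
From t_p = π/ω_d, ω_d = π/0.587 = 5.35 rad/s, so ω_n = ω_d/√(1−ζ²) = 5.88 rad/s.

ω_n ≈ 5.88 rad/s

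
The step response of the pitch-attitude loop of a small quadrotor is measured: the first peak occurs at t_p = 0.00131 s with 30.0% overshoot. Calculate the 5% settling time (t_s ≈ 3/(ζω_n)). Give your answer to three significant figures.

t_s ≈ 0.00326 s

From the overshoot, ζ = −ln(OS)/√(π²+ln²(OS)) = 0.358.
From t_p = π/ω_d, ω_d = π/0.00131 = 2400 rad/s, so ω_n = ω_d/√(1−ζ²) = 2570 rad/s.
t_s ≈ 3/(ζω_n) = 3/(0.358·2570) = 0.00326 s.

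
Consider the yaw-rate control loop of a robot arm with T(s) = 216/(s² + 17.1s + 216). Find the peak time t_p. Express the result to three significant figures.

t_p ≈ 0.263 s

ω_n = √216 = 14.7 rad/s; ζ = 17.1/(2·14.7) = 0.582.
ω_d = ω_n√(1−ζ²) = 12.0 rad/s. Then t_p = π/ω_d = 0.263 s.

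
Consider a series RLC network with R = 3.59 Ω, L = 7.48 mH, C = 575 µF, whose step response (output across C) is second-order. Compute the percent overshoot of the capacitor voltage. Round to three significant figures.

For a series RLC circuit (capacitor voltage as output), ω_n = 1/√(LC) = 1/√(7.48 mH · 575 µF) = 482 rad/s.
ζ = (R/2)·√(C/L) = (3.59/2)·√(575 µF/7.48 mH) = 0.498.
%OS = 100 e^{−πζ/√(1−ζ²)} with ζ = 0.498 gives 16.5%.

%OS ≈ 16.5%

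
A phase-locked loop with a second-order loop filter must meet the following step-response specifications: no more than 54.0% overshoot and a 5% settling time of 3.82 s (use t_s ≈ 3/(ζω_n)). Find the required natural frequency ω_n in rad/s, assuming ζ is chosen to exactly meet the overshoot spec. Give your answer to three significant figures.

ω_n ≈ 4.08 rad/s

From %OS = 100·exp(−πζ/√(1−ζ²)), invert to get ζ = −ln(OS)/√(π² + ln²(OS)) with OS = 0.540.
−ln 0.540 = 0.6162, so ζ = 0.6162/√(π² + 0.3797) = 0.192.
Then ω_n = 3/(ζ t_s) = 3/(0.192 × 3.82) = 4.08 rad/s.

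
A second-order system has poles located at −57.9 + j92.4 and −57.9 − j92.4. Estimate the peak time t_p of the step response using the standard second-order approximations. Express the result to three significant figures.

t_p = π/ω_d with ω_d = 92.4 (the imaginary part), so t_p = 0.0340 s.

t_p ≈ 0.0340 s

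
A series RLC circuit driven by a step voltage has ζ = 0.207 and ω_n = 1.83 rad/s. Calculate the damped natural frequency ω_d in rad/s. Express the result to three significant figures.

ω_d = ω_n√(1−ζ²) = 1.83·√0.957 = 1.79 rad/s.

ω_d ≈ 1.79 rad/s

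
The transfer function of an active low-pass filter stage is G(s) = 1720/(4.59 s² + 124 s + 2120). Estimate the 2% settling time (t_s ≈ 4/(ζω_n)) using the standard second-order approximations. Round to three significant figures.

t_s ≈ 0.296 s

Dividing through by 4.59: denominator becomes s² + 27.02 s + 461.9.
So ω_n = √461.9 = 21.5 rad/s and ζ = 27.02/(2·21.5) = 0.629.
t_s ≈ 4/(ζω_n) = 0.296 s.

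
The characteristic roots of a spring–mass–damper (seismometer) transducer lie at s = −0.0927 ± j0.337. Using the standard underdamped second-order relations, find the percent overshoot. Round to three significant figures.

%OS ≈ 42.1%

With σ = 0.0927, ω_d = 0.337: ω_n = √(σ²+ω_d²) = 0.350 rad/s, ζ = σ/ω_n = 0.265.
%OS = 100·exp(−πζ/√(1−ζ²)) = 42.1%.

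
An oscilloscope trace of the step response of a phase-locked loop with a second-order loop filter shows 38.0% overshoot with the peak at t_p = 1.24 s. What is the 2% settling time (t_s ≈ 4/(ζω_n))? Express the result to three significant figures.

ζ from %OS: ζ = |ln 0.380|/√(π²+ln²0.380) = 0.294.
From t_p = π/ω_d, ω_d = π/1.24 = 2.53 rad/s, so ω_n = ω_d/√(1−ζ²) = 2.65 rad/s.
t_s ≈ 4/(ζω_n) = 4/(0.294·2.65) = 5.13 s.

t_s ≈ 5.13 s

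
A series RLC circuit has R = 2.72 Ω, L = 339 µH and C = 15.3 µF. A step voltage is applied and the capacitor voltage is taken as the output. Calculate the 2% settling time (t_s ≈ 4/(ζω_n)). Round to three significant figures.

t_s ≈ 0.000997 s

For a series RLC circuit (capacitor voltage as output), ω_n = 1/√(LC) = 1/√(339 µH · 15.3 µF) = 13900 rad/s.
ζ = (R/2)·√(C/L) = (2.72/2)·√(15.3 µF/339 µH) = 0.289.
t_s ≈ 4/(ζω_n) = 0.000997 s.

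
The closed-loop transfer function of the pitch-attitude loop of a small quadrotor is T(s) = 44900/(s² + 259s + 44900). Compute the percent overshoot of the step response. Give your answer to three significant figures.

Matching coefficients with s² + 2ζω_n s + ω_n² gives ω_n² = 44900 ⇒ ω_n = 212 rad/s, and ζ = 259/(2ω_n) = 0.611.
Overshoot: exp(−π·0.611/√(1−0.611²)) = 0.0884, i.e. 8.84%.

%OS ≈ 8.84%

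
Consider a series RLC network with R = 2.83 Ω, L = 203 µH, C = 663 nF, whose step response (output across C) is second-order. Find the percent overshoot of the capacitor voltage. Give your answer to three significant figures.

%OS ≈ 77.5%

For a series RLC circuit (capacitor voltage as output), ω_n = 1/√(LC) = 1/√(203 µH · 663 nF) = 86200 rad/s.
ζ = (R/2)·√(C/L) = (2.83/2)·√(663 nF/203 µH) = 0.0809.
%OS = 100·exp(−πζ/√(1−ζ²)) = 77.5%.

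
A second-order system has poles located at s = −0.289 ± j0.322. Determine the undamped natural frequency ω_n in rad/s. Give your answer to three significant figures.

|pole| = ω_n = √(0.289² + 0.322²) = 0.433 rad/s; ζ = cos θ = σ/ω_n = 0.668.

ω_n ≈ 0.433 rad/s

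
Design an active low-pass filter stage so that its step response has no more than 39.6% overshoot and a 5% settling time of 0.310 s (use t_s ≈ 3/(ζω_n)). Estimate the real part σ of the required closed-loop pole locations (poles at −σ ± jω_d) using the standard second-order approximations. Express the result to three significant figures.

σ ≈ 9.68

The settling-time spec alone fixes σ = ζω_n = 3/t_s = 3/0.310 = 9.68.
(Overshoot then fixes ζ = 0.283 and hence ω_d = σ·√(1−ζ²)/ζ = 32.8 rad/s.)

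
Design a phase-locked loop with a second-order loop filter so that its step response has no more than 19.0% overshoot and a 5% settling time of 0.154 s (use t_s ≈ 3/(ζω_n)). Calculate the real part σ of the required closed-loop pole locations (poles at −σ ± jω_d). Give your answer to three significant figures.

The settling-time spec alone fixes σ = ζω_n = 3/t_s = 3/0.154 = 19.5.
(Overshoot then fixes ζ = 0.467 and hence ω_d = σ·√(1−ζ²)/ζ = 36.9 rad/s.)

σ ≈ 19.5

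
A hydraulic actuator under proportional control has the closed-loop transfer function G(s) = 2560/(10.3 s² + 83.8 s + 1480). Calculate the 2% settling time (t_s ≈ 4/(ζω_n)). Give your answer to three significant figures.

Dividing through by 10.3: denominator becomes s² + 8.136 s + 143.7.
So ω_n = √143.7 = 12.0 rad/s and ζ = 8.136/(2·12.0) = 0.339.
t_s ≈ 4/(ζω_n) = 0.983 s.

t_s ≈ 0.983 s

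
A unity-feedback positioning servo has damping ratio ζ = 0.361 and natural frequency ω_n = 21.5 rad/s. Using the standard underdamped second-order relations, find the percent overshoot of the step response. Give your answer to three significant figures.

%OS ≈ 29.6%

For an underdamped second-order system, %OS = 100·exp(−πζ/√(1−ζ²)).
πζ/√(1−ζ²) = π·0.361/√(1−0.130) = 1.216, so %OS = 100·e^(−1.216) = 29.6%.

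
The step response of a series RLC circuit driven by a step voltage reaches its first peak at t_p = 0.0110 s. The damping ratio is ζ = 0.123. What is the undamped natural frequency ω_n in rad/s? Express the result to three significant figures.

ω_n ≈ 288 rad/s

Peak time t_p = π/ω_d, so ω_d = π/t_p = π/0.0110 = 286 rad/s.
ω_n = ω_d/√(1−ζ²) = 286/√0.985 = 288 rad/s.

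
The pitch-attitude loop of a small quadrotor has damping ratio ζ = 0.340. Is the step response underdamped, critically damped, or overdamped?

Since ζ = 0.340 < 1, the system is underdamped.

underdamped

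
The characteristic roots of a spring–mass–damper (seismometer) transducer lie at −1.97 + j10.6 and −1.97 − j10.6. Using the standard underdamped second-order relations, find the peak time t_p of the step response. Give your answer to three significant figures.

t_p = π/ω_d with ω_d = 10.6 (the imaginary part), so t_p = 0.296 s.

t_p ≈ 0.296 s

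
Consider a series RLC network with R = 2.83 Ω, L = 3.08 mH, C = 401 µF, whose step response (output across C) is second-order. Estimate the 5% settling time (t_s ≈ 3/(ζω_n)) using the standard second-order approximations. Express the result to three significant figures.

t_s ≈ 0.00653 s

For a series RLC circuit (capacitor voltage as output), ω_n = 1/√(LC) = 1/√(3.08 mH · 401 µF) = 900 rad/s.
ζ = (R/2)·√(C/L) = (2.83/2)·√(401 µF/3.08 mH) = 0.511.
t_s ≈ 3/(ζω_n) = 0.00653 s.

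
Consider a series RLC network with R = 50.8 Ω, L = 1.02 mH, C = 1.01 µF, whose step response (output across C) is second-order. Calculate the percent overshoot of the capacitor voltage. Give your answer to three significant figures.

%OS ≈ 1.53%

For a series RLC circuit (capacitor voltage as output), ω_n = 1/√(LC) = 1/√(1.02 mH · 1.01 µF) = 31200 rad/s.
ζ = (R/2)·√(C/L) = (50.8/2)·√(1.01 µF/1.02 mH) = 0.799.
%OS = 100 e^{−πζ/√(1−ζ²)} with ζ = 0.799 gives 1.53%.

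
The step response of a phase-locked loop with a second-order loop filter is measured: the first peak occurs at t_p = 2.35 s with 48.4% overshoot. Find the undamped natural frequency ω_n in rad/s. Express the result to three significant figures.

ω_n ≈ 1.37 rad/s

The overshoot fixes ζ = −ln(OS)/√(π²+ln²(OS)) = 0.225.
t_p = π/ω_d ⇒ ω_d = 1.34 rad/s; then ω_n = ω_d/√(1−ζ²) = 1.37 rad/s.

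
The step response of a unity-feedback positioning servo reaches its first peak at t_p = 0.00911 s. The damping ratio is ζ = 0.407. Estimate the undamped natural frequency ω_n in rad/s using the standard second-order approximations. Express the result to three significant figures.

Peak time t_p = π/ω_d, so ω_d = π/t_p = π/0.00911 = 345 rad/s.
ω_n = ω_d/√(1−ζ²) = 345/√0.834 = 378 rad/s.

ω_n ≈ 378 rad/s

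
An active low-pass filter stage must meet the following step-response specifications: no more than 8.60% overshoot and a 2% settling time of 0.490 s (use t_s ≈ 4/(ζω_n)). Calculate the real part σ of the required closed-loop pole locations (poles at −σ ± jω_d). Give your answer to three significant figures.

σ ≈ 8.16

The settling-time spec alone fixes σ = ζω_n = 4/t_s = 4/0.490 = 8.16.
(Overshoot then fixes ζ = 0.615 and hence ω_d = σ·√(1−ζ²)/ζ = 10.5 rad/s.)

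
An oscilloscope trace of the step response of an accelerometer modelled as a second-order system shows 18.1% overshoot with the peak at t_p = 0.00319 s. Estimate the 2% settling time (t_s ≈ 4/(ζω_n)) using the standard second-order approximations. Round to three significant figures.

ζ from %OS: ζ = |ln 0.181|/√(π²+ln²0.181) = 0.478.
From t_p = π/ω_d, ω_d = π/0.00319 = 985 rad/s, so ω_n = ω_d/√(1−ζ²) = 1120 rad/s.
t_s ≈ 4/(ζω_n) = 4/(0.478·1120) = 0.00747 s.

t_s ≈ 0.00747 s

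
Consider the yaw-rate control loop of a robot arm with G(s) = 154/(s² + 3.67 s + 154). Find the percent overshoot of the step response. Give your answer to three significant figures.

%OS ≈ 62.5%

ω_n = √154 = 12.4 rad/s; ζ = 3.67/(2·12.4) = 0.148.
Overshoot: exp(−π·0.148/√(1−0.148²)) = 0.625, i.e. 62.5%.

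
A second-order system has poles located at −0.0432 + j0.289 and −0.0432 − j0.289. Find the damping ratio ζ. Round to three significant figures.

ζ ≈ 0.148

With σ = 0.0432, ω_d = 0.289: ω_n = √(σ²+ω_d²) = 0.292 rad/s, ζ = σ/ω_n = 0.148.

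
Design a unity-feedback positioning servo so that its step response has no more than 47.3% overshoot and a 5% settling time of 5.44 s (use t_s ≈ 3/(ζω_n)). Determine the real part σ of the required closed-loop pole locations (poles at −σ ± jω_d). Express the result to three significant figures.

σ ≈ 0.551

The settling-time spec alone fixes σ = ζω_n = 3/t_s = 3/5.44 = 0.551.
(Overshoot then fixes ζ = 0.232 and hence ω_d = σ·√(1−ζ²)/ζ = 2.31 rad/s.)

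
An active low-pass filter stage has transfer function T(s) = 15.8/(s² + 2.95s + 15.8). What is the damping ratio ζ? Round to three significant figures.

ζ ≈ 0.371

Matching coefficients with s² + 2ζω_n s + ω_n² gives ω_n² = 15.8 ⇒ ω_n = 3.97 rad/s, and ζ = 2.95/(2ω_n) = 0.371.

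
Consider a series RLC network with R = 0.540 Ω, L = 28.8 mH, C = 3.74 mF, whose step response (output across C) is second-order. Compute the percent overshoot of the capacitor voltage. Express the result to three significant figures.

%OS ≈ 73.6%

For a series RLC circuit (capacitor voltage as output), ω_n = 1/√(LC) = 1/√(28.8 mH · 3.74 mF) = 96.4 rad/s.
ζ = (R/2)·√(C/L) = (0.540/2)·√(3.74 mF/28.8 mH) = 0.0973.
%OS = 100 e^{−πζ/√(1−ζ²)} with ζ = 0.0973 gives 73.6%.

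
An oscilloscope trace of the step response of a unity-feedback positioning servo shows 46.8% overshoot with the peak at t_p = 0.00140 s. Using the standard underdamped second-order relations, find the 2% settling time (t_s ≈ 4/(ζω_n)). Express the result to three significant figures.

t_s ≈ 0.00738 s

From the overshoot, ζ = −ln(OS)/√(π²+ln²(OS)) = 0.235.
t_p = π/ω_d ⇒ ω_d = 2240 rad/s; then ω_n = ω_d/√(1−ζ²) = 2310 rad/s.
t_s ≈ 4/(ζω_n) = 4/(0.235·2310) = 0.00738 s.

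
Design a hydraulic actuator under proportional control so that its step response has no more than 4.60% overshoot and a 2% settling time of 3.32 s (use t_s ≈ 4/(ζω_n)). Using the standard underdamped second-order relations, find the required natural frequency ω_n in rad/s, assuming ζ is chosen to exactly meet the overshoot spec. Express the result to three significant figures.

ω_n ≈ 1.72 rad/s

ζ = −ln(OS)/√(π² + (ln OS)²). With OS = 0.0460, ln OS = −3.079 and ζ = 3.079/4.399 = 0.700.
Then ω_n = 4/(ζ t_s) = 4/(0.700 × 3.32) = 1.72 rad/s.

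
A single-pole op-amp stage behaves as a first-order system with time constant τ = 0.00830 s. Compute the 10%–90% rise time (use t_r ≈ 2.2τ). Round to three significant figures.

t_r ≈ 2.2τ = 0.0183 s.

t_r ≈ 0.0183 s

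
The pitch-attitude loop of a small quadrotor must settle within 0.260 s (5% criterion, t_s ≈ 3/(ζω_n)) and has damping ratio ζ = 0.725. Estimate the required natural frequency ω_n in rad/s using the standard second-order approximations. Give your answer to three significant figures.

ω_n ≈ 15.9 rad/s

Rearranging t_s ≈ 3/(ζω_n) gives ω_n = 3/(ζ·t_s) = 3/(0.725 × 0.260) = 15.9 rad/s.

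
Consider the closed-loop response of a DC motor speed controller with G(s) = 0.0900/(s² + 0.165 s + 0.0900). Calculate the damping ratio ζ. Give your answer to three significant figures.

ω_n = √0.0900 = 0.300 rad/s; ζ = 0.165/(2·0.300) = 0.275.

ζ ≈ 0.275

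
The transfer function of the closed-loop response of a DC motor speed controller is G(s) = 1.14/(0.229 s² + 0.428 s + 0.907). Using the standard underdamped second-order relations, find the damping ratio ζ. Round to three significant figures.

Dividing through by 0.229: denominator becomes s² + 1.869 s + 3.961.
So ω_n = √3.961 = 1.99 rad/s and ζ = 1.869/(2·1.99) = 0.470.

ζ ≈ 0.470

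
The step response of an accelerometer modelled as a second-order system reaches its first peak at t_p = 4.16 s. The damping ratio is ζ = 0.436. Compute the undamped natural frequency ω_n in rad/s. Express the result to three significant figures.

Peak time t_p = π/ω_d, so ω_d = π/t_p = π/4.16 = 0.755 rad/s.
ω_n = ω_d/√(1−ζ²) = 0.755/√0.810 = 0.839 rad/s.

ω_n ≈ 0.839 rad/s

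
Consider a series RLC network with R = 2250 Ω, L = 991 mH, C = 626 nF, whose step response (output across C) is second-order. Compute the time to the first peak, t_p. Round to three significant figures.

t_p ≈ 0.00553 s

For a series RLC circuit (capacitor voltage as output), ω_n = 1/√(LC) = 1/√(991 mH · 626 nF) = 1270 rad/s.
ζ = (R/2)·√(C/L) = (2250/2)·√(626 nF/991 mH) = 0.894.
ω_d = ω_n√(1−ζ²) = 569 rad/s. t_p = π/ω_d = 0.00553 s.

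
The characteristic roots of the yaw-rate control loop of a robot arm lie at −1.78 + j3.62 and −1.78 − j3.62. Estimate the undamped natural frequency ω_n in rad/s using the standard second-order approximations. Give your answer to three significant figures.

ω_n ≈ 4.03 rad/s

With σ = 1.78, ω_d = 3.62: ω_n = √(σ²+ω_d²) = 4.03 rad/s, ζ = σ/ω_n = 0.441.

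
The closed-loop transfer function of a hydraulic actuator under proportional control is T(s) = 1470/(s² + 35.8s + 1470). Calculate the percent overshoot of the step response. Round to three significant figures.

%OS ≈ 19.0%

Matching coefficients with s² + 2ζω_n s + ω_n² gives ω_n² = 1470 ⇒ ω_n = 38.3 rad/s, and ζ = 35.8/(2ω_n) = 0.467.
%OS = 100 e^{−πζ/√(1−ζ²)} with ζ = 0.467 gives 19.0%.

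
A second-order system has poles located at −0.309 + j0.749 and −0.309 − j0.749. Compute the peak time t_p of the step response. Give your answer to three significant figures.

t_p = π/ω_d with ω_d = 0.749 (the imaginary part), so t_p = 4.19 s.

t_p ≈ 4.19 s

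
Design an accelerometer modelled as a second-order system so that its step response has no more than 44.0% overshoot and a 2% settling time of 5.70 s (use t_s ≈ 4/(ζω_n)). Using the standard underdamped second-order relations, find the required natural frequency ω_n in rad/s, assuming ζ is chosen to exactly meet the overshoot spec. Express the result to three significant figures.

ω_n ≈ 2.78 rad/s

ζ = −ln(OS)/√(π² + (ln OS)²). With OS = 0.440, ln OS = −0.8210 and ζ = 0.8210/3.247 = 0.253.
From t_s ≈ 4/(ζω_n): ω_n = 4/(ζ·t_s) = 4/(0.253·5.70) = 2.78 rad/s.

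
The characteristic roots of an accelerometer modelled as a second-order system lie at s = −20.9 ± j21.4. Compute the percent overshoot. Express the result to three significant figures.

%OS ≈ 4.65%

|pole| = ω_n = √(20.9² + 21.4²) = 29.9 rad/s; ζ = cos θ = σ/ω_n = 0.699.
%OS = 100 e^{−πζ/√(1−ζ²)} with ζ = 0.699 gives 4.65%.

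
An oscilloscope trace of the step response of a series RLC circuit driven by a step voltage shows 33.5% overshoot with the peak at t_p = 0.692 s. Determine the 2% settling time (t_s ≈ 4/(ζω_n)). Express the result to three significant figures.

From the overshoot, ζ = −ln(OS)/√(π²+ln²(OS)) = 0.329.
From t_p = π/ω_d, ω_d = π/0.692 = 4.54 rad/s, so ω_n = ω_d/√(1−ζ²) = 4.81 rad/s.
t_s ≈ 4/(ζω_n) = 4/(0.329·4.81) = 2.53 s.

t_s ≈ 2.53 s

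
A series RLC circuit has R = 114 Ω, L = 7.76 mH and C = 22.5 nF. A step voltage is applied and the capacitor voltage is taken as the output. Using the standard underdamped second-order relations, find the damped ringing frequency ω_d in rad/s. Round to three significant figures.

ω_d ≈ 75300 rad/s

For a series RLC circuit (capacitor voltage as output), ω_n = 1/√(LC) = 1/√(7.76 mH · 22.5 nF) = 75700 rad/s.
ζ = (R/2)·√(C/L) = (114/2)·√(22.5 nF/7.76 mH) = 0.0971.
ω_d = ω_n√(1−ζ²) = 75300 rad/s.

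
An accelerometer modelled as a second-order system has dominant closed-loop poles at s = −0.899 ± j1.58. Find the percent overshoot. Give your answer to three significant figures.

With σ = 0.899, ω_d = 1.58: ω_n = √(σ²+ω_d²) = 1.82 rad/s, ζ = σ/ω_n = 0.495.
Overshoot: exp(−π·0.495/√(1−0.495²)) = 0.167, i.e. 16.7%.

%OS ≈ 16.7%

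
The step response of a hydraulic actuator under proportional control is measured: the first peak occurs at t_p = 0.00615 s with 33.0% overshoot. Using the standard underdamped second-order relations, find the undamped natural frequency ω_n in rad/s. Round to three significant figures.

ω_n ≈ 542 rad/s

ζ from %OS: ζ = |ln 0.330|/√(π²+ln²0.330) = 0.333.
From t_p = π/ω_d, ω_d = π/0.00615 = 511 rad/s, so ω_n = ω_d/√(1−ζ²) = 542 rad/s.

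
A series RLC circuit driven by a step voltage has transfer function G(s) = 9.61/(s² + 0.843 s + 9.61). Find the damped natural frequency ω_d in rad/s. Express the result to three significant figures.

Comparing the denominator to s² + 2ζω_n s + ω_n²: ω_n = √9.61 = 3.10 rad/s, and 2ζω_n = 0.843 so ζ = 0.843/(2·3.10) = 0.136.
ω_d = ω_n√(1−ζ²) = 3.07 rad/s.

ω_d ≈ 3.07 rad/s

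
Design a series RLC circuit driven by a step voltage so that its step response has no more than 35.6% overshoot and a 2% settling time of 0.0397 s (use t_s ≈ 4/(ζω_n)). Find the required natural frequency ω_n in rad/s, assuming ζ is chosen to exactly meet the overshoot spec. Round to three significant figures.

ω_n ≈ 323 rad/s

ζ = −ln(OS)/√(π² + (ln OS)²). With OS = 0.356, ln OS = −1.033 and ζ = 1.033/3.307 = 0.312.
From t_s ≈ 4/(ζω_n): ω_n = 4/(ζ·t_s) = 4/(0.312·0.0397) = 323 rad/s.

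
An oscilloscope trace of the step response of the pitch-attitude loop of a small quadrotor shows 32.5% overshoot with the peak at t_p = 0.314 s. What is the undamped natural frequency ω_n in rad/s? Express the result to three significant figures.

ω_n ≈ 10.6 rad/s

From the overshoot, ζ = −ln(OS)/√(π²+ln²(OS)) = 0.337.
From t_p = π/ω_d, ω_d = π/0.314 = 10.0 rad/s, so ω_n = ω_d/√(1−ζ²) = 10.6 rad/s.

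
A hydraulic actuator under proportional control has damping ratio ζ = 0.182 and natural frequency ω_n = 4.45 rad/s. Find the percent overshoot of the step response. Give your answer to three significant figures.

For an underdamped second-order system, %OS = 100·exp(−πζ/√(1−ζ²)).
πζ/√(1−ζ²) = π·0.182/√(1−0.0331) = 0.5815, so %OS = 100·e^(−0.5815) = 55.9%.

%OS ≈ 55.9%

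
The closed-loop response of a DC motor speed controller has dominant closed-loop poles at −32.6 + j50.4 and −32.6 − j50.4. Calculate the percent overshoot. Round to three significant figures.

%OS ≈ 13.1%

The poles are at −σ ± jω_d with σ = 32.6 and ω_d = 50.4, so ω_n = √(σ²+ω_d²) = 60.0 rad/s and ζ = σ/ω_n = 0.543.
%OS = 100·exp(−πζ/√(1−ζ²)) = 13.1%.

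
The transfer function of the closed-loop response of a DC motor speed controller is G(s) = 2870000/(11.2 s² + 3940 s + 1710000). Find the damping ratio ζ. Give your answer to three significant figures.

Dividing through by 11.2: denominator becomes s² + 351.8 s + 152700.
So ω_n = √152700 = 391 rad/s and ζ = 351.8/(2·391) = 0.450.

ζ ≈ 0.450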